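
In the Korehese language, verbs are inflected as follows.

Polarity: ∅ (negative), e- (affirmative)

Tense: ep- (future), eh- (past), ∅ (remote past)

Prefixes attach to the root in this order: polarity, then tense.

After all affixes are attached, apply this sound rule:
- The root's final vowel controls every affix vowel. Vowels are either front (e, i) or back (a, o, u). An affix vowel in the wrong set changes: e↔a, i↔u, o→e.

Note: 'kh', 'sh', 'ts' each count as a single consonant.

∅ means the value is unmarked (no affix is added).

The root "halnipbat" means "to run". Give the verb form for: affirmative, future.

apahalnipbat

Attach polarity affirmative e- → ehalnipbat.
Attach tense future ep- → epehalnipbat.
Apply vowel harmony: epehalnipbat → apahalnipbat.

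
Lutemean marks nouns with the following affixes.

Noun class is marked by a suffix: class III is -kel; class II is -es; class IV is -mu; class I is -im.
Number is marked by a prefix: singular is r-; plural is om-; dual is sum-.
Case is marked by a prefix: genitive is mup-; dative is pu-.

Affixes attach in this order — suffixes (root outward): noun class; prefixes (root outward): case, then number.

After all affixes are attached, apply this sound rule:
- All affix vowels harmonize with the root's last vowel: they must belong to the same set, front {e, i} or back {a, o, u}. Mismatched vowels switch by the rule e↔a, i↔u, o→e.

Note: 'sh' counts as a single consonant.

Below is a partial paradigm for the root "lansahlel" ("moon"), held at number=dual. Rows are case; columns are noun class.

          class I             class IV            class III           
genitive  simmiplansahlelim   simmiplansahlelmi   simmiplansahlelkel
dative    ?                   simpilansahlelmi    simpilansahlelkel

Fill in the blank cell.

Attach case dative pu- → pulansahlel.
Attach number dual sum- → sumpulansahlel.
Attach noun class class I -im → sumpulansahlelim.
Apply vowel harmony: sumpulansahlelim → simpilansahlelim.

simpilansahlelim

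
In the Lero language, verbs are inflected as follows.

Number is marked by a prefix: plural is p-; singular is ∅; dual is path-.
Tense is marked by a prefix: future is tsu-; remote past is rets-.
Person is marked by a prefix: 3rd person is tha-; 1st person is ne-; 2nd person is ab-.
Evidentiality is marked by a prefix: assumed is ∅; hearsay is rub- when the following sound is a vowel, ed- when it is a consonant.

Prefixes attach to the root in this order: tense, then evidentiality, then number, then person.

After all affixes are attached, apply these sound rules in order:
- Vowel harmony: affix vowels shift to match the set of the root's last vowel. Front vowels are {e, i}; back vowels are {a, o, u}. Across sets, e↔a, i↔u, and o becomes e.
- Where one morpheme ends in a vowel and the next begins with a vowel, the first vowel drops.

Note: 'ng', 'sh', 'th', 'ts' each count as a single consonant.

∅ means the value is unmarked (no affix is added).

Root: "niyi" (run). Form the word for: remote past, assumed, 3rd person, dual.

Attach tense remote past rets- → retsniyi.
evidentiality = assumed: zero marking, form stays retsniyi.
Attach number dual path- → pathretsniyi.
Attach person 3rd person tha- → thapathretsniyi.
Apply vowel harmony: thapathretsniyi → thepethretsniyi.
Vowel deletion: no change.

thepethretsniyi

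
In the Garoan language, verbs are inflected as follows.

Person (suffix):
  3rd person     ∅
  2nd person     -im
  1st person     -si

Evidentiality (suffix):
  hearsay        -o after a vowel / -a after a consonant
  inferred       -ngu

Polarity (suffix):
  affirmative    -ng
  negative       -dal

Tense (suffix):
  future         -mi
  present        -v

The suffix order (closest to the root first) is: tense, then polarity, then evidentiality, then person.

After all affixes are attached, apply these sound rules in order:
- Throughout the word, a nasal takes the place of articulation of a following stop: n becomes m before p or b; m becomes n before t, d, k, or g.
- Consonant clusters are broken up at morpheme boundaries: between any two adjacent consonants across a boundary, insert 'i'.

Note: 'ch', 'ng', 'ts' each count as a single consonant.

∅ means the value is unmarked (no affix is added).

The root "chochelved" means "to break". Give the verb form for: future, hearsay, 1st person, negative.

Attach tense future -mi → chochelvedmi.
Attach polarity negative -dal → chochelvedmidal.
Attach evidentiality hearsay -a (after consonant 'l') → chochelvedmidala.
Attach person 1st person -si → chochelvedmidalasi.
Nasal assimilation: no change.
Apply epenthesis: chochelvedmidalasi → chochelvedimidalasi.

chochelvedimidalasi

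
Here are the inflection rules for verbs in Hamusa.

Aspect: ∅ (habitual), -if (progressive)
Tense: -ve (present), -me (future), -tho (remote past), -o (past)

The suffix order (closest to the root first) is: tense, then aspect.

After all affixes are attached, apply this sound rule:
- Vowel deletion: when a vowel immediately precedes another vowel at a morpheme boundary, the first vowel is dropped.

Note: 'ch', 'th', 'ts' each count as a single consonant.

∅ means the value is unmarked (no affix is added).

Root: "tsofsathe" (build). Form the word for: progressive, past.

tsofsathif

Attach tense past -o → tsofsatheo.
Attach aspect progressive -if → tsofsatheoif.
Apply vowel deletion: tsofsatheoif → tsofsathif.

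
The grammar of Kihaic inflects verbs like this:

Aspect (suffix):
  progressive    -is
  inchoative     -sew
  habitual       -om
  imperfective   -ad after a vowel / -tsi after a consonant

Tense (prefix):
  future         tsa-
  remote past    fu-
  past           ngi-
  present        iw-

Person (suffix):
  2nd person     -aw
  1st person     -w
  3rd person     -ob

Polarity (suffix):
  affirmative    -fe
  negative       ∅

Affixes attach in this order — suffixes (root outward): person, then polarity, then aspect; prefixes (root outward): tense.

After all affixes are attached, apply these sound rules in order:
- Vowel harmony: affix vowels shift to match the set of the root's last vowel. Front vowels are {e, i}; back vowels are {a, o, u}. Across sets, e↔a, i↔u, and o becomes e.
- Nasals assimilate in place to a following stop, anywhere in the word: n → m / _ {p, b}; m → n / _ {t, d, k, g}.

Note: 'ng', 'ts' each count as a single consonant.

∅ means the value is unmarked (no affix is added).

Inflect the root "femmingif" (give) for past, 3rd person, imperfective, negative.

Attach person 3rd person -ob → femmingifob.
Attach tense past ngi- → ngifemmingifob.
polarity = negative: zero marking, form stays ngifemmingifob.
Attach aspect imperfective -tsi (after consonant 'b') → ngifemmingifobtsi.
Apply vowel harmony: ngifemmingifobtsi → ngifemmingifebtsi.
Nasal assimilation: no change.

ngifemmingifebtsi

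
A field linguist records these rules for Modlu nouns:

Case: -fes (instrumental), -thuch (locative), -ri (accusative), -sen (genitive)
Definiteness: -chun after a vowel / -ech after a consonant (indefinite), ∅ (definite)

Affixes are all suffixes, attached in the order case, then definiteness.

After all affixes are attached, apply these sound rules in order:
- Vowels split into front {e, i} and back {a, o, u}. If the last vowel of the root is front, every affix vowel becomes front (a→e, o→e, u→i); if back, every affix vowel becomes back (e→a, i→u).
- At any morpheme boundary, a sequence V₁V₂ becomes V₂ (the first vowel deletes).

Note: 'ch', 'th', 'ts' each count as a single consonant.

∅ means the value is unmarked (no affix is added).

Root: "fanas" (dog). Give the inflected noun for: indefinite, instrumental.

Attach case instrumental -fes → fanasfes.
Attach definiteness indefinite -ech (after consonant 's') → fanasfesech.
Apply vowel harmony: fanasfesech → fanasfasach.
Vowel deletion: no change.

fanasfasach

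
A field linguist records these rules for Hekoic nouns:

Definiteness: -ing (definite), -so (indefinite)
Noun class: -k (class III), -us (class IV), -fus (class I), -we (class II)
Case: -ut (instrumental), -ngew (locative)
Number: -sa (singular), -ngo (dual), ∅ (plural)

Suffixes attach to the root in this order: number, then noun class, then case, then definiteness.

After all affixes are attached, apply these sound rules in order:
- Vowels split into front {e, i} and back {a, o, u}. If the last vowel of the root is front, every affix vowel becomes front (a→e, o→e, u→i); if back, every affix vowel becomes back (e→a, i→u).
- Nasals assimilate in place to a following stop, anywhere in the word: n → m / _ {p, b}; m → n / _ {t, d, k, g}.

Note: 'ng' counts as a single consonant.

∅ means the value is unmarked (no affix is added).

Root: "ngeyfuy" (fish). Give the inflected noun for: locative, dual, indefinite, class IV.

Attach number dual -ngo → ngeyfuyngo.
Attach noun class class IV -us → ngeyfuyngous.
Attach case locative -ngew → ngeyfuyngousngew.
Attach definiteness indefinite -so → ngeyfuyngousngewso.
Apply vowel harmony: ngeyfuyngousngewso → ngeyfuyngousngawso.
Nasal assimilation: no change.

ngeyfuyngousngawso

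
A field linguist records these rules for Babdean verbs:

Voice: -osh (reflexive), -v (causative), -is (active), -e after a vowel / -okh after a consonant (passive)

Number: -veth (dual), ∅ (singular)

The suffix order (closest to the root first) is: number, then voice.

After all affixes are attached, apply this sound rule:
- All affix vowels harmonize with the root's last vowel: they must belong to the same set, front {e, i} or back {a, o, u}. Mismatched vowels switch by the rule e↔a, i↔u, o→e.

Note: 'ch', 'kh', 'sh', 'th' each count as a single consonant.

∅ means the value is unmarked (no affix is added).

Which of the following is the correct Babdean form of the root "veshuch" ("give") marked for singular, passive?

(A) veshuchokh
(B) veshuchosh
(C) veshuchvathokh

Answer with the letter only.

A

number = singular: zero marking, form stays veshuch.
Attach voice passive -okh (after consonant 'ch') → veshuchokh.
Vowel harmony: no change.
So the correct form is veshuchokh, option (A).
(C) veshuchvathokh is wrong: it uses dual instead of singular for number.
(B) veshuchosh is wrong: it uses reflexive instead of passive for voice.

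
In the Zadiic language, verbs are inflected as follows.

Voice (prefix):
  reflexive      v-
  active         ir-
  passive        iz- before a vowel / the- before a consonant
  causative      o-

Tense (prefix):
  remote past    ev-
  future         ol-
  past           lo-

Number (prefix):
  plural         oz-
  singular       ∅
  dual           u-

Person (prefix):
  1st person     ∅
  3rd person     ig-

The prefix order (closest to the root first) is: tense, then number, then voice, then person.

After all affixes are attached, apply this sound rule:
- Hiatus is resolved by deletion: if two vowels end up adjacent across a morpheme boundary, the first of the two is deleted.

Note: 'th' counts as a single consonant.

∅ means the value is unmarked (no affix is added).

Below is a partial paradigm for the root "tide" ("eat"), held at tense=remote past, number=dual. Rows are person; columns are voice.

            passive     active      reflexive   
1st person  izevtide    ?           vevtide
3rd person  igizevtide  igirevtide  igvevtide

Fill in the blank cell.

Attach tense remote past ev- → evtide.
Attach number dual u- → uevtide.
Attach voice active ir- → iruevtide.
person = 1st person: zero marking, form stays iruevtide.
Apply vowel deletion: iruevtide → irevtide.

irevtide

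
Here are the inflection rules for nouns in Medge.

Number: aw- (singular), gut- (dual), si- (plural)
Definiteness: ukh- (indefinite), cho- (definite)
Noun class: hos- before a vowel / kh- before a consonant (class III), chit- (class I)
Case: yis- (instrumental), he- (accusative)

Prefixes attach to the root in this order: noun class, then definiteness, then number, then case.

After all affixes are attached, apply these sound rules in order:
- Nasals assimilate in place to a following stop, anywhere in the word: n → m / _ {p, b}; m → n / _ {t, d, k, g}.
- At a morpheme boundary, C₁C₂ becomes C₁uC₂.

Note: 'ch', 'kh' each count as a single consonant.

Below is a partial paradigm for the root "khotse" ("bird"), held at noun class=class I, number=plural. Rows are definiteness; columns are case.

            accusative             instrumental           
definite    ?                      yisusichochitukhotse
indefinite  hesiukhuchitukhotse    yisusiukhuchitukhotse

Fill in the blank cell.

Attach noun class class I chit- → chitkhotse.
Attach definiteness definite cho- → chochitkhotse.
Attach number plural si- → sichochitkhotse.
Attach case accusative he- → hesichochitkhotse.
Nasal assimilation: no change.
Apply epenthesis: hesichochitkhotse → hesichochitukhotse.

hesichochitukhotse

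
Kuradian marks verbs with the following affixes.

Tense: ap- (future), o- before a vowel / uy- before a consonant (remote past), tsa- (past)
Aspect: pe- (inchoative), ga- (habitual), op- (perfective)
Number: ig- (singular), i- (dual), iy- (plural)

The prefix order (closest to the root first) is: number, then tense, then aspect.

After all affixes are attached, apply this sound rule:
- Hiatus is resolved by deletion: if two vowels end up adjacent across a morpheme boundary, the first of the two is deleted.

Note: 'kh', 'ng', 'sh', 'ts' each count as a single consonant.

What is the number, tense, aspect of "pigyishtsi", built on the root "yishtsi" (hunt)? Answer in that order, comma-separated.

singular, remote past, inchoative

Segment: pe-o-ig-yishtsi.
number: ig- → singular.
tense: o/uy- → remote past.
aspect: pe- → inchoative.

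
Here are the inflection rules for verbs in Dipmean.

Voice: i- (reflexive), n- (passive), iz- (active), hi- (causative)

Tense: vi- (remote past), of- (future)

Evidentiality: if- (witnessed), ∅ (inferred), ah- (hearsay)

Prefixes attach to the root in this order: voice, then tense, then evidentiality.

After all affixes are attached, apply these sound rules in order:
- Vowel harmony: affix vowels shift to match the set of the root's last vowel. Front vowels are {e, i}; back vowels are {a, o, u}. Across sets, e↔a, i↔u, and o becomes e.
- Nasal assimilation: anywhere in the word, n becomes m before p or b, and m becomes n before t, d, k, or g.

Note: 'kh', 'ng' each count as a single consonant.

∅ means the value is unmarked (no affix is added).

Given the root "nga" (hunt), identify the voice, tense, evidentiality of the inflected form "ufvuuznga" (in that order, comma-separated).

active, remote past, witnessed

Segment: if-vi-iz-nga.
voice: iz- → active.
tense: vi- → remote past.
evidentiality: if- → witnessed.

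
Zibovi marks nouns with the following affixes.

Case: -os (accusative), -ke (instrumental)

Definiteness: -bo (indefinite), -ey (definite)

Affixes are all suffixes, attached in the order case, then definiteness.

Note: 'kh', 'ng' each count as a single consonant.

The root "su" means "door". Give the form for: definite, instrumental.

Attach case instrumental -ke → suke.
Attach definiteness definite -ey → sukeey.

sukeey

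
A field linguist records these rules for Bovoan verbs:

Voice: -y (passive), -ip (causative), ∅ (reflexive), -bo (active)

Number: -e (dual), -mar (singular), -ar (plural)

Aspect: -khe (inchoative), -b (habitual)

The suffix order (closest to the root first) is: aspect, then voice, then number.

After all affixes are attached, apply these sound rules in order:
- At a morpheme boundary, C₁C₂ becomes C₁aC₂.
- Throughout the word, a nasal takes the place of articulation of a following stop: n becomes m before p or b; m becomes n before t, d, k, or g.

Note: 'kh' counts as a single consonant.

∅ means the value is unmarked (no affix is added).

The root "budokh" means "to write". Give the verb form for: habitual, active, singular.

budokhababomar

Attach aspect habitual -b → budokhb.
Attach voice active -bo → budokhbbo.
Attach number singular -mar → budokhbbomar.
Apply epenthesis: budokhbbomar → budokhababomar.
Nasal assimilation: no change.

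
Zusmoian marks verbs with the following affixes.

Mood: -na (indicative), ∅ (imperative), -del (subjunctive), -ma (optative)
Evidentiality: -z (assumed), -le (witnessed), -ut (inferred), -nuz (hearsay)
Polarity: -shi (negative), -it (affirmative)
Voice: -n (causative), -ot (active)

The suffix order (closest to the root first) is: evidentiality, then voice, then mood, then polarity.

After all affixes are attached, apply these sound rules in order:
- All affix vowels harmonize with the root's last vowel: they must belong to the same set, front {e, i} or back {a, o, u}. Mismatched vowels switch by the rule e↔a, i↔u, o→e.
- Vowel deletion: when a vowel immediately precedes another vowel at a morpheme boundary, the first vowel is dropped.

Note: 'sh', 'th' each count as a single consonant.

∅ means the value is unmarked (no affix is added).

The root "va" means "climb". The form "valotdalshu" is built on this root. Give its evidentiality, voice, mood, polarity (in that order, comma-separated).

Segment: va-le-ot-del-shi.
evidentiality: -le → witnessed.
voice: -ot → active.
mood: -del → subjunctive.
polarity: -shi → negative.

witnessed, active, subjunctive, negative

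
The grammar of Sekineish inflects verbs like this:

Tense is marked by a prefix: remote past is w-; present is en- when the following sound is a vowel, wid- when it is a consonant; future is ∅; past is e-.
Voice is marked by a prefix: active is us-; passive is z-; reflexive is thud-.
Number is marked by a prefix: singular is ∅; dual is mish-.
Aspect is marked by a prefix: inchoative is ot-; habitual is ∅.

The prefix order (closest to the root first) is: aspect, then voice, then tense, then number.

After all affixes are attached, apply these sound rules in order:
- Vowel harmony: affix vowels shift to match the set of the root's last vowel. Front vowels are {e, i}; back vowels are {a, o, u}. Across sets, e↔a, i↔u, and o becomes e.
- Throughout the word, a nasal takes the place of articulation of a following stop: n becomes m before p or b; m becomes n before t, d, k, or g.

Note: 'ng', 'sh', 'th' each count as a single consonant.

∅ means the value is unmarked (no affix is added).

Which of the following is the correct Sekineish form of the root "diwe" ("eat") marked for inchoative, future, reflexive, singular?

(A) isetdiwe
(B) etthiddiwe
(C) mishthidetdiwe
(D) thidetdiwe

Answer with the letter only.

D

Attach aspect inchoative ot- → otdiwe.
Attach voice reflexive thud- → thudotdiwe.
tense = future: zero marking, form stays thudotdiwe.
number = singular: zero marking, form stays thudotdiwe.
Apply vowel harmony: thudotdiwe → thidetdiwe.
Nasal assimilation: no change.
So the correct form is thidetdiwe, option (D).
(A) isetdiwe is wrong: it uses active instead of reflexive for voice.
(B) etthiddiwe is wrong: it has the affixes in the wrong order.
(C) mishthidetdiwe is wrong: it uses dual instead of singular for number.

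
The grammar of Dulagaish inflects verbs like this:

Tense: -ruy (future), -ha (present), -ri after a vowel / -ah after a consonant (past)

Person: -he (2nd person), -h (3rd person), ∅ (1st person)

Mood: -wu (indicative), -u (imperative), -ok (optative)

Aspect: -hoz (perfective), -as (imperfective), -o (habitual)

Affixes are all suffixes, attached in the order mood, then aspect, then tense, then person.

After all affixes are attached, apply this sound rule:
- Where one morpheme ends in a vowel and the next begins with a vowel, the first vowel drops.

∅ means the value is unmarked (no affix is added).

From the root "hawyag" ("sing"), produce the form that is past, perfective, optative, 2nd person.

Attach mood optative -ok → hawyagok.
Attach aspect perfective -hoz → hawyagokhoz.
Attach tense past -ah (after consonant 'z') → hawyagokhozah.
Attach person 2nd person -he → hawyagokhozahhe.
Vowel deletion: no change.

hawyagokhozahhe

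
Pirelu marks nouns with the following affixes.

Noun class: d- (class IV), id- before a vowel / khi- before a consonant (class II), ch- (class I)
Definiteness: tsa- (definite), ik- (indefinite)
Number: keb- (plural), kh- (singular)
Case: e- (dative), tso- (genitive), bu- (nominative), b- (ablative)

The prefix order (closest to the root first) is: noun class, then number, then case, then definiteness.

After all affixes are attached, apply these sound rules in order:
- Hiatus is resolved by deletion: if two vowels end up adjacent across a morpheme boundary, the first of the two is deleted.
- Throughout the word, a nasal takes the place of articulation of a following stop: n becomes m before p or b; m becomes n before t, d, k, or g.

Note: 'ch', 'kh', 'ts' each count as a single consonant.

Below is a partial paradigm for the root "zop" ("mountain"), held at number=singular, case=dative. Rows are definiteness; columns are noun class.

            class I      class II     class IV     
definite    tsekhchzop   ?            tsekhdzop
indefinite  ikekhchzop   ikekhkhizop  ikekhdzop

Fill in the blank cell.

Attach noun class class II khi- (before consonant 'z') → khizop.
Attach number singular kh- → khkhizop.
Attach case dative e- → ekhkhizop.
Attach definiteness definite tsa- → tsaekhkhizop.
Apply vowel deletion: tsaekhkhizop → tsekhkhizop.
Nasal assimilation: no change.

tsekhkhizop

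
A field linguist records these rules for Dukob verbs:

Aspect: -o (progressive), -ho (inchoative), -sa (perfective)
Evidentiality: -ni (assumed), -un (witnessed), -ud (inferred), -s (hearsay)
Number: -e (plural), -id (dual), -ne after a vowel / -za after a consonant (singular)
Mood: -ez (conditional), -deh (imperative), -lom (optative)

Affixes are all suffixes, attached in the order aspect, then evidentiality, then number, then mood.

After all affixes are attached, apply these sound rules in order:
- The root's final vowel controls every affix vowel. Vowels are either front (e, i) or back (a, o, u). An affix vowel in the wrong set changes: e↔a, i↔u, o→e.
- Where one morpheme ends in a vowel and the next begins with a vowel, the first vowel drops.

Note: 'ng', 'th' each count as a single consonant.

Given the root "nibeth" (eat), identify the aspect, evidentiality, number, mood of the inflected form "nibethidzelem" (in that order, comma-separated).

progressive, inferred, singular, optative

Segment: nibeth-o-ud-za-lom.
aspect: -o → progressive.
evidentiality: -ud → inferred.
number: -ne/za → singular.
mood: -lom → optative.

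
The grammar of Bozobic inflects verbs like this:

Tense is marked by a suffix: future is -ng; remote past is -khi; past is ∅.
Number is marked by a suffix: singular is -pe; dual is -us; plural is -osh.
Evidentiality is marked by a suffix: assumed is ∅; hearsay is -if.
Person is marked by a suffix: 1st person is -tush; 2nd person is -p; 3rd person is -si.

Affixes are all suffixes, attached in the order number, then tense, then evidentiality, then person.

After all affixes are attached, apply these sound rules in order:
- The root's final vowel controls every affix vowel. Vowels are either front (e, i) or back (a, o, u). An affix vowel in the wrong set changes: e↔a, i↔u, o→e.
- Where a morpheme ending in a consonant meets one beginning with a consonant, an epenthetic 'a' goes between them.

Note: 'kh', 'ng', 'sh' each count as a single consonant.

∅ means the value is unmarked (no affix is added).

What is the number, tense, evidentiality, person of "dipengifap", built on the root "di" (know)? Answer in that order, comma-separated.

singular, future, hearsay, 2nd person

Segment: di-pe-ng-if-p.
number: -pe → singular.
tense: -ng → future.
evidentiality: -if → hearsay.
person: -p → 2nd person.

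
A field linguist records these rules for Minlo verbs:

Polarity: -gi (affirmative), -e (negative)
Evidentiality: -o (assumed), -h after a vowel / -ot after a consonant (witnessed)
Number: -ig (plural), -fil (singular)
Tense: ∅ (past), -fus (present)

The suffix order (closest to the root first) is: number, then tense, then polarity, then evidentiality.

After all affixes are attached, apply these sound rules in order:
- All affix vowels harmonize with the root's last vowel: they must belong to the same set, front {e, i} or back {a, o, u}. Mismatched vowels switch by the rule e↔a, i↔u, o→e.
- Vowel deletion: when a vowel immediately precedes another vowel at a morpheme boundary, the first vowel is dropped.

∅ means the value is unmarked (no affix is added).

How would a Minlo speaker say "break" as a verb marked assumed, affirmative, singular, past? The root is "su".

Attach number singular -fil → sufil.
tense = past: zero marking, form stays sufil.
Attach polarity affirmative -gi → sufilgi.
Attach evidentiality assumed -o → sufilgio.
Apply vowel harmony: sufilgio → sufulguo.
Apply vowel deletion: sufulguo → sufulgo.

sufulgo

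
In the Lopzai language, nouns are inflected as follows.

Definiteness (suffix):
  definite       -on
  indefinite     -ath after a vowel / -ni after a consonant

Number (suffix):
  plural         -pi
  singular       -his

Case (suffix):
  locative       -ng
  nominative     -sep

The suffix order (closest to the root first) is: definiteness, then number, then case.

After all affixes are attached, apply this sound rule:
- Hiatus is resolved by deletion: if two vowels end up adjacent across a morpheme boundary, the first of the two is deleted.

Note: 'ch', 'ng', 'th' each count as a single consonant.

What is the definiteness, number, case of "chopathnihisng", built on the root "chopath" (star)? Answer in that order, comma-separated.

indefinite, singular, locative

Segment: chopath-ni-his-ng.
definiteness: -ath/ni → indefinite.
number: -his → singular.
case: -ng → locative.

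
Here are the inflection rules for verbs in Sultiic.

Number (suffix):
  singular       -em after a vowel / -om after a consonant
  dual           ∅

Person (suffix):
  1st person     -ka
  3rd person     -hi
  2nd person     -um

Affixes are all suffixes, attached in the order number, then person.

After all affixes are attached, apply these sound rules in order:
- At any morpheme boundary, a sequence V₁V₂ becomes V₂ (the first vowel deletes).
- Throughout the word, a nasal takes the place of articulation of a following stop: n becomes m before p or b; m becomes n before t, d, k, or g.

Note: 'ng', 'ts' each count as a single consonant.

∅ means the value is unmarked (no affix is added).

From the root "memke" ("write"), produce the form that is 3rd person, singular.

menkemhi

Attach number singular -em (after vowel 'e') → memkeem.
Attach person 3rd person -hi → memkeemhi.
Apply vowel deletion: memkeemhi → memkemhi.
Apply nasal assimilation: memkemhi → menkemhi.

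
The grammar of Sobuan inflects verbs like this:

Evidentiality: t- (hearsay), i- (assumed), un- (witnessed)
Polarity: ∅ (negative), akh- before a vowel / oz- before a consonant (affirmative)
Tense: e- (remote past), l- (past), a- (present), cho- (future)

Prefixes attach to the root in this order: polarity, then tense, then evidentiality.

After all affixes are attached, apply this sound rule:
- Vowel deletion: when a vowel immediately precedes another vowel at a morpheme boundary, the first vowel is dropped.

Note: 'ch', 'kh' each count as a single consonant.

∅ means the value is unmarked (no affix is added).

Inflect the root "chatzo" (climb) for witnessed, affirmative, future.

Attach polarity affirmative oz- (before consonant 'ch') → ozchatzo.
Attach tense future cho- → choozchatzo.
Attach evidentiality witnessed un- → unchoozchatzo.
Apply vowel deletion: unchoozchatzo → unchozchatzo.

unchozchatzo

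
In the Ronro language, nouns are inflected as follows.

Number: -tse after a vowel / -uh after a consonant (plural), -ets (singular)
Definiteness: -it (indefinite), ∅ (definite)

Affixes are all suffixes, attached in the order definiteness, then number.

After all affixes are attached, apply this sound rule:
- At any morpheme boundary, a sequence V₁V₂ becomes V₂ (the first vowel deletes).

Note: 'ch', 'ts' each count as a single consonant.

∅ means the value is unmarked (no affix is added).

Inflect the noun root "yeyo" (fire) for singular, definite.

definiteness = definite: zero marking, form stays yeyo.
Attach number singular -ets → yeyoets.
Apply vowel deletion: yeyoets → yeyets.

yeyets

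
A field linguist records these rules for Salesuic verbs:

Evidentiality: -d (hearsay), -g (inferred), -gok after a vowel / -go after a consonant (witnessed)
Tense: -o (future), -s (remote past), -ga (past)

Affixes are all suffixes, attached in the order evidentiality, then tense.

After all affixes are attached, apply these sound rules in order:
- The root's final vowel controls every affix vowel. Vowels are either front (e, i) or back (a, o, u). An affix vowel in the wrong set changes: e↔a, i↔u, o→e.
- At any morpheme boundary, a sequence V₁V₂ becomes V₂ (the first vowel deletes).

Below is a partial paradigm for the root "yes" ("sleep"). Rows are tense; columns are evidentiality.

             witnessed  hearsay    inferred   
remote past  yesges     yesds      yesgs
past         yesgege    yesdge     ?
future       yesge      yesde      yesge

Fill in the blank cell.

yesgge

Attach evidentiality inferred -g → yesg.
Attach tense past -ga → yesgga.
Apply vowel harmony: yesgga → yesgge.
Vowel deletion: no change.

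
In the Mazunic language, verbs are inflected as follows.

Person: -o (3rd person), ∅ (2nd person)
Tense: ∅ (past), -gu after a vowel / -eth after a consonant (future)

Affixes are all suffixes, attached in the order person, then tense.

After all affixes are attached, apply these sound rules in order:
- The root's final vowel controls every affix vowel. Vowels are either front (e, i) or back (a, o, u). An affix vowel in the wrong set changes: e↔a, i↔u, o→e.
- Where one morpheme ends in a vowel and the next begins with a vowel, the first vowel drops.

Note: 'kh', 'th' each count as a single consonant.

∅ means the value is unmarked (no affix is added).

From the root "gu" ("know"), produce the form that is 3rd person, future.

Attach person 3rd person -o → guo.
Attach tense future -gu (after vowel 'o') → guogu.
Vowel harmony: no change.
Apply vowel deletion: guogu → gogu.

gogu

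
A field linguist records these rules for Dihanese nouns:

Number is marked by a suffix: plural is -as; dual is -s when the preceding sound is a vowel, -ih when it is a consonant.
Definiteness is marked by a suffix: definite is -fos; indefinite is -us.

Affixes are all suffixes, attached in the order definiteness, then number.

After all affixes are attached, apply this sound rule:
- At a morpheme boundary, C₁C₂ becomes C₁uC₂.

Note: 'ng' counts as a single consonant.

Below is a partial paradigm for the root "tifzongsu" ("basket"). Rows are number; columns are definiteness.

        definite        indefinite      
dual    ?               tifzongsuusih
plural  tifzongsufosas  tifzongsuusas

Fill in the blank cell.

tifzongsufosih

Attach definiteness definite -fos → tifzongsufos.
Attach number dual -ih (after consonant 's') → tifzongsufosih.
Epenthesis: no change.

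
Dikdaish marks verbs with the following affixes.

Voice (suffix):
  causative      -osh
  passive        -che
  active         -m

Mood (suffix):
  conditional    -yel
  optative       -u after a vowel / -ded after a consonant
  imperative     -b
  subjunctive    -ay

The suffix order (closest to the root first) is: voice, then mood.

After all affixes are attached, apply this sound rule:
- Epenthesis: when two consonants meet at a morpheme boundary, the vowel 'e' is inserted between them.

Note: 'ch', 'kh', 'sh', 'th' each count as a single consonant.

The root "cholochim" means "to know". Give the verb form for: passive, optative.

Attach voice passive -che → cholochimche.
Attach mood optative -u (after vowel 'e') → cholochimcheu.
Apply epenthesis: cholochimcheu → cholochimecheu.

cholochimecheu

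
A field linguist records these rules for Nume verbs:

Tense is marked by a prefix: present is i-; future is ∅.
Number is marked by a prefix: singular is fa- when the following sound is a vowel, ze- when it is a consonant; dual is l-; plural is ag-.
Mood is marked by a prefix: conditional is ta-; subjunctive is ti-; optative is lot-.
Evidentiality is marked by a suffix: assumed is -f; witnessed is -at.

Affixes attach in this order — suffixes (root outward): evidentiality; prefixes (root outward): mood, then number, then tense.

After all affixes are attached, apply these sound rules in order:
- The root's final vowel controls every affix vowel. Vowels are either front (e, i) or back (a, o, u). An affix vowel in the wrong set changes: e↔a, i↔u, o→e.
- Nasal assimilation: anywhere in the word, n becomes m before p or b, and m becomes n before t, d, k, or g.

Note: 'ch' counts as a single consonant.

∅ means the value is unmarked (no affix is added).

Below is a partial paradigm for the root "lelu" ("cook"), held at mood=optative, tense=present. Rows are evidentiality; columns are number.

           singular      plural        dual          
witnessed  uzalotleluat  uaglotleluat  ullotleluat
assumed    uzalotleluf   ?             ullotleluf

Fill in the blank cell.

Attach mood optative lot- → lotlelu.
Attach number plural ag- → aglotlelu.
Attach evidentiality assumed -f → aglotleluf.
Attach tense present i- → iaglotleluf.
Apply vowel harmony: iaglotleluf → uaglotleluf.
Nasal assimilation: no change.

uaglotleluf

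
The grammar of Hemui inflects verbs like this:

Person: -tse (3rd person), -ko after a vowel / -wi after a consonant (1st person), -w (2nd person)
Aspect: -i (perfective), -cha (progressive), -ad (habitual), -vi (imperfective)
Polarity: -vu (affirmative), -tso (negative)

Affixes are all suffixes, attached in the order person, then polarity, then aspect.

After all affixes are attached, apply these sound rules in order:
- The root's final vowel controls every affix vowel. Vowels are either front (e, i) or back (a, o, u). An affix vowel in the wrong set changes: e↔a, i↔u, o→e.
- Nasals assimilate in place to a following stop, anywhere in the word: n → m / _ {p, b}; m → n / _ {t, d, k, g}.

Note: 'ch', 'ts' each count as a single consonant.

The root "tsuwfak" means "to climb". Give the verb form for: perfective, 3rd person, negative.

Attach person 3rd person -tse → tsuwfaktse.
Attach polarity negative -tso → tsuwfaktsetso.
Attach aspect perfective -i → tsuwfaktsetsoi.
Apply vowel harmony: tsuwfaktsetsoi → tsuwfaktsatsou.
Nasal assimilation: no change.

tsuwfaktsatsou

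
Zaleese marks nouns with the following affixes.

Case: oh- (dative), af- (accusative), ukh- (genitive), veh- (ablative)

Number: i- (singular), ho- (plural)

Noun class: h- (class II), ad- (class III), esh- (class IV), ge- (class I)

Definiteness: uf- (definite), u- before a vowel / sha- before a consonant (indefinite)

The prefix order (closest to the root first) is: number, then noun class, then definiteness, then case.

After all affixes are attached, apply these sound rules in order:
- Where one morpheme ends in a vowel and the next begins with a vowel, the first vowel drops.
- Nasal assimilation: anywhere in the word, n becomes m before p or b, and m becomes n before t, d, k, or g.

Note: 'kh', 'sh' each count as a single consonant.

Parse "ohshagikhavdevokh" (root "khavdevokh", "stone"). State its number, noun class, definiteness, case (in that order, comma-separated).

singular, class I, indefinite, dative

Segment: oh-sha-ge-i-khavdevokh.
number: i- → singular.
noun class: ge- → class I.
definiteness: u/sha- → indefinite.
case: oh- → dative.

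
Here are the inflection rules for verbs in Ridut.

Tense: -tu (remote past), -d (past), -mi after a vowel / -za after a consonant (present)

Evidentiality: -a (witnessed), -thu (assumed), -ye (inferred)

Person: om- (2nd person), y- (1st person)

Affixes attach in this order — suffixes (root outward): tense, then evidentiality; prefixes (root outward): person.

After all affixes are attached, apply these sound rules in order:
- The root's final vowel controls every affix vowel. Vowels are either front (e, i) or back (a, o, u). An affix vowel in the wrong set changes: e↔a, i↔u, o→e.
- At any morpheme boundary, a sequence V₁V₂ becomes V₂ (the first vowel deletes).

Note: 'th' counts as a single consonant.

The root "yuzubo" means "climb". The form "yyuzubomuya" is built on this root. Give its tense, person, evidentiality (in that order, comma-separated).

Segment: y-yuzubo-mi-ye.
tense: -mi/za → present.
person: y- → 1st person.
evidentiality: -ye → inferred.

present, 1st person, inferred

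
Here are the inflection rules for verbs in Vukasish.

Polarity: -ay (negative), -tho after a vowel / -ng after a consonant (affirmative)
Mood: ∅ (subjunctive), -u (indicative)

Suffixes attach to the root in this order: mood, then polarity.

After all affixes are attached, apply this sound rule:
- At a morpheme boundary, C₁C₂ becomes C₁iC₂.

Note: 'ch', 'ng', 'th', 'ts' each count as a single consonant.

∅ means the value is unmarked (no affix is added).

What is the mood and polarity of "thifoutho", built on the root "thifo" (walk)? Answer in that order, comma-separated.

indicative, affirmative

Segment: thifo-u-tho.
mood: -u → indicative.
polarity: -tho/ng → affirmative.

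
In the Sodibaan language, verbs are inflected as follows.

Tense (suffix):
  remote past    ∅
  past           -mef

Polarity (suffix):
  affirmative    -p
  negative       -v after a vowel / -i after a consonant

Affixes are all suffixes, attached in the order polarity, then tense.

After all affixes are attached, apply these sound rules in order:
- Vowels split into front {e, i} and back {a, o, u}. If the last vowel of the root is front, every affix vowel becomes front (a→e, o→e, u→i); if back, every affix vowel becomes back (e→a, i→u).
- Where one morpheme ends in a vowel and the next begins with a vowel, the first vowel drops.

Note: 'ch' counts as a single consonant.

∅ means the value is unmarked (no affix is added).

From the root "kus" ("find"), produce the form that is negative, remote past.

kusu

Attach polarity negative -i (after consonant 's') → kusi.
tense = remote past: zero marking, form stays kusi.
Apply vowel harmony: kusi → kusu.
Vowel deletion: no change.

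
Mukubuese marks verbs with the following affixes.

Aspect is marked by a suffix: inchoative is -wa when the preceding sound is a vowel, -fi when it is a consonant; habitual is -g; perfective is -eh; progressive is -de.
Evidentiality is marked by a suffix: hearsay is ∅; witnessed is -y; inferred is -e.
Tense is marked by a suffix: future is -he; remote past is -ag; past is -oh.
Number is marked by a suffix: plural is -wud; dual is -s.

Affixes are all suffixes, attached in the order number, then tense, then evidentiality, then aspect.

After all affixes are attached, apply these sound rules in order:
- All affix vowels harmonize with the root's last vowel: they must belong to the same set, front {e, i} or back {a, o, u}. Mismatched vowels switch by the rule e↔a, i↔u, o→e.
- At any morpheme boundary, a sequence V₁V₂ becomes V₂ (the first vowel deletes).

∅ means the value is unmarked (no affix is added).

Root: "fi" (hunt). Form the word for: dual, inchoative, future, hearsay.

Attach number dual -s → fis.
Attach tense future -he → fishe.
evidentiality = hearsay: zero marking, form stays fishe.
Attach aspect inchoative -wa (after vowel 'e') → fishewa.
Apply vowel harmony: fishewa → fishewe.
Vowel deletion: no change.

fishewe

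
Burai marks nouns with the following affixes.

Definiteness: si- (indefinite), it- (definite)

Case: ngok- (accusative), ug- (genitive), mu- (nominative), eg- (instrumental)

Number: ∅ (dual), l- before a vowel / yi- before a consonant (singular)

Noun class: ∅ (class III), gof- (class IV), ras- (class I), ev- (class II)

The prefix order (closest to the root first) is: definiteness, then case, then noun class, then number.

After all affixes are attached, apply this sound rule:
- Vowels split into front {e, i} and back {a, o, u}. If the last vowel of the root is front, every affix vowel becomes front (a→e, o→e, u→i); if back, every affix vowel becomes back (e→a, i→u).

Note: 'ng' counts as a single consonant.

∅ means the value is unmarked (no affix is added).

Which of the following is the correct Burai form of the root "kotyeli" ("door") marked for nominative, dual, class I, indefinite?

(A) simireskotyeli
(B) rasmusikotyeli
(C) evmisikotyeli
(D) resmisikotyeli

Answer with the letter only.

D

Attach definiteness indefinite si- → sikotyeli.
Attach case nominative mu- → musikotyeli.
Attach noun class class I ras- → rasmusikotyeli.
number = dual: zero marking, form stays rasmusikotyeli.
Apply vowel harmony: rasmusikotyeli → resmisikotyeli.
So the correct form is resmisikotyeli, option (D).
(B) rasmusikotyeli is wrong: it fails to apply the sound rule(s).
(A) simireskotyeli is wrong: it has the affixes in the wrong order.
(C) evmisikotyeli is wrong: it uses class II instead of class I for noun class.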